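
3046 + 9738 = 12784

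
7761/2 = 7761/2 = 3880.50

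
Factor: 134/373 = 2^1*67^1*373^(-1 ) 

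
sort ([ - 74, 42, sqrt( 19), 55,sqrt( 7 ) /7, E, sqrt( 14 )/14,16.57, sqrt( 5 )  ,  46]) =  [  -  74,sqrt( 14 ) /14,  sqrt ( 7 ) /7,sqrt ( 5), E,sqrt( 19),16.57,42,46, 55]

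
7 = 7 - 0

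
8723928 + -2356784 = 6367144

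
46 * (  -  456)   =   - 20976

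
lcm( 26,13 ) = 26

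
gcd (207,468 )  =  9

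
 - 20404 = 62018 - 82422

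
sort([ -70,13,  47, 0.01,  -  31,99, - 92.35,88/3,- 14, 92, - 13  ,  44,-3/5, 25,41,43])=[ - 92.35, - 70, - 31, - 14, - 13,-3/5,0.01,  13,25,88/3,  41, 43 , 44,47,92,99] 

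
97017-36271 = 60746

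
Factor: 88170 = 2^1*3^1 * 5^1*2939^1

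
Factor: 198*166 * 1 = 32868 =2^2 * 3^2*11^1 * 83^1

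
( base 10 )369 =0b101110001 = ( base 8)561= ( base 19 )108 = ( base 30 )C9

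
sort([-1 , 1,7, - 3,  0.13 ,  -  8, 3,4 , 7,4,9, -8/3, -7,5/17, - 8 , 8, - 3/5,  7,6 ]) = [ - 8,  -  8, - 7,-3 ,-8/3 , - 1 , - 3/5,0.13,5/17, 1, 3,4,4, 6, 7, 7, 7 , 8 , 9 ]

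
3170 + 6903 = 10073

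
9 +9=18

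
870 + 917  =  1787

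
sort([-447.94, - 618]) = [-618,  -  447.94]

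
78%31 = 16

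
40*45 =1800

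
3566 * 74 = 263884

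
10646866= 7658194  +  2988672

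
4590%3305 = 1285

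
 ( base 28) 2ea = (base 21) 49h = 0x7b2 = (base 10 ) 1970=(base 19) 58d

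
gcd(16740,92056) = 4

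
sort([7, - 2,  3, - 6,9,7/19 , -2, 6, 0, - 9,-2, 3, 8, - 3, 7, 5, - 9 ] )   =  [ - 9, - 9, - 6, - 3,- 2, - 2, - 2, 0,7/19, 3, 3,5 , 6,7, 7,8,9 ] 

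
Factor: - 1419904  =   - 2^7*11093^1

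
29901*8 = 239208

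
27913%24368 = 3545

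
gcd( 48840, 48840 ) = 48840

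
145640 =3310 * 44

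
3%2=1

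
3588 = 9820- 6232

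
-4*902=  - 3608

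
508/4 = 127=127.00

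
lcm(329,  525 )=24675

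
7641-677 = 6964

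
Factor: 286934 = 2^1 *143467^1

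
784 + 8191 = 8975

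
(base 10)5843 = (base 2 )1011011010011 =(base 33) 5C2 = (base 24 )A3B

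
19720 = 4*4930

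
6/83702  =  3/41851 = 0.00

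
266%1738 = 266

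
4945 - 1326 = 3619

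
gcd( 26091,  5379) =3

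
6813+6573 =13386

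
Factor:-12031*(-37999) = 457165969  =  13^1 * 37^1*53^1*79^1*227^1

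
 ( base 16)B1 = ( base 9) 216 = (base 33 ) 5c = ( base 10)177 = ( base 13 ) 108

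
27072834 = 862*31407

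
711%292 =127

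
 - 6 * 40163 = -240978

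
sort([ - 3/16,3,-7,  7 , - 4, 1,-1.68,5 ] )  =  [-7, - 4, - 1.68 , - 3/16 , 1,  3,  5 , 7]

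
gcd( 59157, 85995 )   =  189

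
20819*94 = 1956986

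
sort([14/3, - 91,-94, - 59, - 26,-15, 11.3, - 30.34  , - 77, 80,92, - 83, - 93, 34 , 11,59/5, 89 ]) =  [ - 94, - 93, - 91,-83, - 77,-59, - 30.34, - 26, - 15, 14/3,11,11.3, 59/5, 34, 80, 89,  92]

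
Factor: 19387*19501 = 378065887 = 19387^1 * 19501^1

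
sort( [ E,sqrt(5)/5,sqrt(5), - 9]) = [ - 9,sqrt(  5 ) /5,sqrt(5) , E]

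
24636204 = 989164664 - 964528460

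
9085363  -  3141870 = 5943493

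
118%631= 118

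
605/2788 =605/2788 = 0.22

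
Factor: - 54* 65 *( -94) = 2^2*3^3 * 5^1*13^1 * 47^1  =  329940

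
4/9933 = 4/9933  =  0.00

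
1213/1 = 1213 = 1213.00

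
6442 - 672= 5770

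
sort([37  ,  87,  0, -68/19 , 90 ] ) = [ -68/19,  0 , 37,  87, 90]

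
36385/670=7277/134 = 54.31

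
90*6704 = 603360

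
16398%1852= 1582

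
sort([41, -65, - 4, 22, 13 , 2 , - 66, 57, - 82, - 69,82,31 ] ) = [ -82, - 69, - 66 , - 65,-4, 2,13, 22,31,41, 57,82] 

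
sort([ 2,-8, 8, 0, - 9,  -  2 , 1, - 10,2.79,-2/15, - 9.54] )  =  [  -  10, -9.54, - 9,  -  8,-2, - 2/15,0,1, 2,2.79,8 ] 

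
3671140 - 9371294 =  - 5700154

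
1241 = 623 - -618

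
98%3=2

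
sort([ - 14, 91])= [-14, 91] 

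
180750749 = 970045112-789294363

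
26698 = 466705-440007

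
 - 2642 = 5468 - 8110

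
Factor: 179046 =2^1*3^2*7^3*29^1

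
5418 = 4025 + 1393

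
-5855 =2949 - 8804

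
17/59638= 17/59638 = 0.00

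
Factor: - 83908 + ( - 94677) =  - 178585 = - 5^1*11^1 * 17^1*191^1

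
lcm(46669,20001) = 140007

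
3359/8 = 3359/8 = 419.88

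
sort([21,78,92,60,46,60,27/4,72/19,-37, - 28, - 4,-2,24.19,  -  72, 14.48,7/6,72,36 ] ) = [-72,-37,- 28,-4, - 2,7/6,72/19,27/4,14.48,21, 24.19, 36, 46,60 , 60,72,78,92 ] 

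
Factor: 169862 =2^1*7^1*11^1 * 1103^1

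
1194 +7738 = 8932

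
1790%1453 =337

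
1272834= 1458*873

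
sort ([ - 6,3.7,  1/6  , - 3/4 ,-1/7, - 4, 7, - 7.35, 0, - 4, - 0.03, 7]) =[ -7.35,-6, - 4, - 4, - 3/4,-1/7, - 0.03 , 0, 1/6, 3.7, 7, 7 ] 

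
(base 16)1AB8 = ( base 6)51400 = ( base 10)6840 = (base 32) 6LO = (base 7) 25641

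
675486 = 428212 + 247274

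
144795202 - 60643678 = 84151524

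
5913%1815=468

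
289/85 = 17/5 = 3.40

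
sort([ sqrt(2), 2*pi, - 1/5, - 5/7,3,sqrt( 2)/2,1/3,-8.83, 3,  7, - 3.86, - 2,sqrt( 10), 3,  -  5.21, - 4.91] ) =[ - 8.83, - 5.21, - 4.91, - 3.86, - 2, - 5/7, - 1/5,1/3 , sqrt( 2)/2,sqrt(2 ),3,3,3,sqrt(10 ),2 * pi, 7 ] 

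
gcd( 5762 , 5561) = 67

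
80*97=7760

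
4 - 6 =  - 2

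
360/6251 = 360/6251 = 0.06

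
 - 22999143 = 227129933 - 250129076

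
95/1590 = 19/318 = 0.06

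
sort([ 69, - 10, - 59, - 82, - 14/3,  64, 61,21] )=[ - 82 , - 59, - 10, - 14/3,21,61,64,69]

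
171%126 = 45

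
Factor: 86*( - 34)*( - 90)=263160 = 2^3*3^2* 5^1*17^1*43^1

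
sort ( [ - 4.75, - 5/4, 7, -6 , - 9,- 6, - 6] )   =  [ - 9, - 6, - 6,-6, - 4.75, - 5/4, 7 ]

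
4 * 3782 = 15128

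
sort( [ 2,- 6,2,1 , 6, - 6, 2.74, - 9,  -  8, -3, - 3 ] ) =[ - 9,  -  8, - 6, -6, - 3, - 3, 1, 2, 2,2.74 , 6]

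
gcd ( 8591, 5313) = 11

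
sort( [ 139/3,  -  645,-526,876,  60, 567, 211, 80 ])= [ - 645, - 526, 139/3, 60,80,211, 567 , 876]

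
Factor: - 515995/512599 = -5^1*31^1* 173^( - 1)*2963^( - 1)*3329^1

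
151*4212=636012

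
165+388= 553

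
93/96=31/32 = 0.97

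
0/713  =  0 = 0.00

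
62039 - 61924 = 115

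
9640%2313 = 388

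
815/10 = 163/2 = 81.50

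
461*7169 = 3304909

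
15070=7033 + 8037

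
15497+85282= 100779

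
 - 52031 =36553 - 88584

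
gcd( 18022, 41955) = 1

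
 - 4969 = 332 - 5301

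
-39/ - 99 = 13/33 = 0.39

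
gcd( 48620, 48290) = 110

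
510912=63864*8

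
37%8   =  5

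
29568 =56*528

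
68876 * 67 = 4614692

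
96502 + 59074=155576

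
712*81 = 57672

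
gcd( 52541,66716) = 1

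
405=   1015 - 610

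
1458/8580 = 243/1430 = 0.17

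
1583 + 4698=6281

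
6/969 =2/323 = 0.01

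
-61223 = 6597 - 67820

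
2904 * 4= 11616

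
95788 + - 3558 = 92230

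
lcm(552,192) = 4416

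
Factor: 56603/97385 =5^(  -  1 )  *23^2*107^1 * 19477^( - 1)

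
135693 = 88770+46923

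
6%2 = 0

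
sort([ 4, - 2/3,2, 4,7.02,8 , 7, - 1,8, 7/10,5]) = [ - 1, - 2/3, 7/10, 2, 4, 4,5,7, 7.02,8  ,  8]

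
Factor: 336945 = 3^1*5^1*7^1*3209^1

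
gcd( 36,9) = 9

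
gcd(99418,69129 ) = 1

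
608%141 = 44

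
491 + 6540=7031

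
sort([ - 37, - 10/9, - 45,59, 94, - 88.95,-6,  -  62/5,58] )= [ - 88.95, - 45, - 37, - 62/5 , - 6, - 10/9,58,59,94] 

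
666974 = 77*8662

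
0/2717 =0 = 0.00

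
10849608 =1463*7416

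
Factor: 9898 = 2^1*7^2 * 101^1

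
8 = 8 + 0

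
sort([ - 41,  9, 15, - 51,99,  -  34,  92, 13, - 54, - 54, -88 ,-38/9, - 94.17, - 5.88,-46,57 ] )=[ - 94.17,-88, -54, - 54, - 51,-46, - 41,- 34, - 5.88, - 38/9, 9, 13,  15, 57, 92,99] 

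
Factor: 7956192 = 2^5 * 3^1*179^1*463^1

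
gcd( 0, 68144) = 68144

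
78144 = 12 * 6512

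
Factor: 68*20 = 1360 =2^4 * 5^1 * 17^1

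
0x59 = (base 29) 32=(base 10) 89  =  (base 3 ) 10022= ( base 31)2r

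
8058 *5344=43061952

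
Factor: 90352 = 2^4*5647^1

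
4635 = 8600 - 3965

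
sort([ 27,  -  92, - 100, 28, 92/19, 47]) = [  -  100, - 92 , 92/19, 27, 28, 47] 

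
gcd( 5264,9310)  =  14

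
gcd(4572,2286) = 2286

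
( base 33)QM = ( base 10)880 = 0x370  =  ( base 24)1cg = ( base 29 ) 11a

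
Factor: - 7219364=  - 2^2 * 1804841^1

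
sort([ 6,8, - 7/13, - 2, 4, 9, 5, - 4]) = [- 4,-2, - 7/13, 4,5, 6,8,9] 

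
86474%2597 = 773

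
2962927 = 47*63041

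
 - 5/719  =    -  5/719 = - 0.01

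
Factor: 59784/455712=2^( - 2 ) * 53^1*101^ ( - 1) = 53/404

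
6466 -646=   5820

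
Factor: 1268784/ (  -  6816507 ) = -2^4*3^3*11^1*17^( - 1 )*89^1*133657^(-1 ) = -422928/2272169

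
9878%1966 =48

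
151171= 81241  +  69930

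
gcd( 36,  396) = 36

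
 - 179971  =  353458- 533429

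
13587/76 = 13587/76 = 178.78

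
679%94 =21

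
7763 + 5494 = 13257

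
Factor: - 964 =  - 2^2*241^1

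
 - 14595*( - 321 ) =4684995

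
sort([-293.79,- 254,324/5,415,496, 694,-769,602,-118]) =[ -769, - 293.79, - 254, - 118,  324/5,415,496,602, 694] 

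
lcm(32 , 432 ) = 864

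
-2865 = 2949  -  5814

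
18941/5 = 18941/5 = 3788.20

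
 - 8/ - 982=4/491  =  0.01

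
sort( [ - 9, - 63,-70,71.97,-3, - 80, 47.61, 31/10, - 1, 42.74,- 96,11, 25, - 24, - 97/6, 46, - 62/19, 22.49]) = [ - 96, - 80, - 70, - 63, - 24, - 97/6, - 9, - 62/19 , -3,-1,31/10, 11,22.49, 25 , 42.74, 46,  47.61,71.97]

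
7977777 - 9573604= -1595827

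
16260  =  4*4065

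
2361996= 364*6489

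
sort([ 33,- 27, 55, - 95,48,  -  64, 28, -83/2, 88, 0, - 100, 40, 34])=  [-100,  -  95,-64, - 83/2,-27,0,28, 33,34  ,  40,48, 55, 88 ] 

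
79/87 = 79/87= 0.91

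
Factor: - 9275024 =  - 2^4*11^1*151^1*349^1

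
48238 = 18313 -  - 29925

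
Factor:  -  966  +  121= - 5^1*13^2 = - 845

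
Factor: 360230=2^1*5^1*13^1*17^1  *  163^1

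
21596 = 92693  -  71097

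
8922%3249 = 2424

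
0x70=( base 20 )5C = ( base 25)4c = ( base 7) 220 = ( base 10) 112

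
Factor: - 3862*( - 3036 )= 11725032 = 2^3*3^1*11^1*23^1*1931^1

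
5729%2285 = 1159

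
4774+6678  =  11452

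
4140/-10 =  - 414 + 0/1 = -  414.00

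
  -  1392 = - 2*696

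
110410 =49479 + 60931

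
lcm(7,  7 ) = 7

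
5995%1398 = 403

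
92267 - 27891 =64376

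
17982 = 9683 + 8299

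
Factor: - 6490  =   - 2^1 * 5^1 * 11^1*59^1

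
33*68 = 2244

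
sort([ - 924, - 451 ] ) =[ - 924, - 451]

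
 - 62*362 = -22444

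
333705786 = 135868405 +197837381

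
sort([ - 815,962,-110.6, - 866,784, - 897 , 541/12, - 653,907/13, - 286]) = [ - 897, - 866, - 815, - 653, - 286,-110.6,541/12 , 907/13,784,962 ]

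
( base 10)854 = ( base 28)12e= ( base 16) 356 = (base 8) 1526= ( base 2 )1101010110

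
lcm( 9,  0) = 0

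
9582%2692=1506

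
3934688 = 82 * 47984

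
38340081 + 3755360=42095441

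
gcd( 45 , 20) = 5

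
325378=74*4397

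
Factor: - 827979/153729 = -3^(-1)* 19^(-1)*307^1 = - 307/57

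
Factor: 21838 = 2^1*61^1  *179^1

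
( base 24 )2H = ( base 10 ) 65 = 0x41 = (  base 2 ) 1000001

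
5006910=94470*53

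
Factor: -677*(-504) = 2^3*3^2*7^1*677^1 = 341208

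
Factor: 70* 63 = 4410 = 2^1 * 3^2 * 5^1*7^2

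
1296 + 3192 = 4488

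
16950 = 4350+12600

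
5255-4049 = 1206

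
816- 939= - 123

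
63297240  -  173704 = 63123536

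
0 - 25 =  - 25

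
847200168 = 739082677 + 108117491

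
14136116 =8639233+5496883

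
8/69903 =8/69903   =  0.00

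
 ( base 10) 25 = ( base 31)p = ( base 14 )1B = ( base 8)31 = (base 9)27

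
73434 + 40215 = 113649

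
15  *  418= 6270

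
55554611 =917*60583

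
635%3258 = 635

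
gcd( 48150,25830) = 90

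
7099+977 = 8076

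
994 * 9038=8983772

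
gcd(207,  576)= 9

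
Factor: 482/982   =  241^1*491^( - 1 ) = 241/491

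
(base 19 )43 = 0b1001111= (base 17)4b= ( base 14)59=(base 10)79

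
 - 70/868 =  - 1+57/62 = - 0.08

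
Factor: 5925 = 3^1*5^2*79^1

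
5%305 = 5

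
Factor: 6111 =3^2 * 7^1*97^1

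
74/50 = 1 + 12/25 = 1.48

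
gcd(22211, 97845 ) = 1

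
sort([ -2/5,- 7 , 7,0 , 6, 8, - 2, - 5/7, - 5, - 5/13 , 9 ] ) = [-7, - 5,-2, - 5/7, - 2/5, - 5/13 , 0,6, 7,  8,  9]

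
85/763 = 85/763 = 0.11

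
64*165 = 10560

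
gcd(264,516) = 12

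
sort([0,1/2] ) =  [ 0,1/2]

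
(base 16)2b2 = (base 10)690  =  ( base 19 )1H6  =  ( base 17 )26A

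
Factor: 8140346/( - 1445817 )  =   - 2^1*3^( - 1 )*107^1*38039^1*481939^(- 1 )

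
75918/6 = 12653 =12653.00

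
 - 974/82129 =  - 1 + 81155/82129 =- 0.01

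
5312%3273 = 2039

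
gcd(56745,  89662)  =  1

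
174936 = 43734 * 4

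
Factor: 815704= 2^3*101963^1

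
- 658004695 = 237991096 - 895995791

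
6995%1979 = 1058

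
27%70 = 27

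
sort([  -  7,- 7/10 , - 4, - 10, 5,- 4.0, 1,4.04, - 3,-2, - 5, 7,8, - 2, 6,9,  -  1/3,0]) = [  -  10,  -  7, - 5,-4, - 4.0, - 3, - 2,-2, -7/10, - 1/3, 0, 1, 4.04,5,6,7,  8, 9]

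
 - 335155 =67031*( - 5)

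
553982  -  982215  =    -  428233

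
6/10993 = 6/10993 =0.00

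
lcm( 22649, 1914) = 135894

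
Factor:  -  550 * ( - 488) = 268400 = 2^4*5^2*11^1*61^1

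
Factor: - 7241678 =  - 2^1*3620839^1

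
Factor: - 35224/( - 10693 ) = 56/17= 2^3*7^1*17^(-1 )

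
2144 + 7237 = 9381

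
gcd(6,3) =3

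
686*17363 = 11911018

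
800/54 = 14 + 22/27 =14.81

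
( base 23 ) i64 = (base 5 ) 302124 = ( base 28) c94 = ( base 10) 9664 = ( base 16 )25C0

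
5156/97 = 53 + 15/97 = 53.15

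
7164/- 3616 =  - 1791/904 =-1.98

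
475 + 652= 1127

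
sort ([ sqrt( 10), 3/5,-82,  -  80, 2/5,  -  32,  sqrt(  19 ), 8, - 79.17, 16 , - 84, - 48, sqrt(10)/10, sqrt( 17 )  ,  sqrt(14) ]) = [ - 84,- 82, - 80, - 79.17 , - 48, - 32,  sqrt( 10)/10,2/5,3/5, sqrt(10), sqrt( 14), sqrt (17), sqrt( 19 )  ,  8,16]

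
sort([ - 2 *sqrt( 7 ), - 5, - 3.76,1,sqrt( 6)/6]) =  [ - 2*sqrt(7), - 5, - 3.76,sqrt(6)/6, 1 ] 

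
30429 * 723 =22000167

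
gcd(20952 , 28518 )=582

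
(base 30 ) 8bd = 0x1d77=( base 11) 5738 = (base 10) 7543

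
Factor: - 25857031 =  - 25857031^1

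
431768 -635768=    - 204000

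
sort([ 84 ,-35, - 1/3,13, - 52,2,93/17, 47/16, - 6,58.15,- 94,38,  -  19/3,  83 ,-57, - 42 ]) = [ - 94, - 57, - 52 , - 42, - 35,-19/3,  -  6, - 1/3,2,47/16  ,  93/17, 13,38, 58.15 , 83, 84 ] 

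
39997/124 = 39997/124 =322.56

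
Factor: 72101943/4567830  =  2^( - 1 )*3^1 * 5^( - 1)*97^1*107^( - 1 )*1423^( - 1)*82591^1 = 24033981/1522610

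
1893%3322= 1893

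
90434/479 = 188 + 382/479 = 188.80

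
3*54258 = 162774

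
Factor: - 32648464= - 2^4*41^1*157^1*317^1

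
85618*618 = 52911924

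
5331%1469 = 924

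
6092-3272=2820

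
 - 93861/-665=93861/665=141.14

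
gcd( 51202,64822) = 2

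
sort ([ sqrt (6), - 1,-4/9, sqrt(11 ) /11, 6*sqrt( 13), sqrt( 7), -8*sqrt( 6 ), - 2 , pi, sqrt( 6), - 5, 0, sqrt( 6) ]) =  [ - 8*sqrt(6) ,-5,-2, - 1,  -  4/9,0, sqrt( 11) /11,sqrt(6), sqrt (6 ) , sqrt( 6),sqrt( 7 ), pi, 6*sqrt(13)]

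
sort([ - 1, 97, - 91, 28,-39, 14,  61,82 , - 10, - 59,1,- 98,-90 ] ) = [-98, - 91,-90, - 59, - 39, -10,-1, 1, 14,28, 61,  82, 97]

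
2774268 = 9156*303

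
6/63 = 2/21=0.10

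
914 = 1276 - 362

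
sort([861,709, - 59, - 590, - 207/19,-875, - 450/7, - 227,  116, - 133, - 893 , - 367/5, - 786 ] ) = [ - 893, - 875, - 786, - 590,- 227, - 133, - 367/5, - 450/7,-59,  -  207/19,116, 709,  861 ] 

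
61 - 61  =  0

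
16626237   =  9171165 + 7455072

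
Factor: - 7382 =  - 2^1*3691^1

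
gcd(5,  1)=1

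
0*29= 0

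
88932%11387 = 9223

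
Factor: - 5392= -2^4*337^1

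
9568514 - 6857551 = 2710963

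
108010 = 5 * 21602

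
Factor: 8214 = 2^1*3^1*37^2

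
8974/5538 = 4487/2769 = 1.62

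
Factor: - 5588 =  - 2^2*11^1*127^1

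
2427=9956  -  7529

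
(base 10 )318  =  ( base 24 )d6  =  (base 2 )100111110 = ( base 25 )CI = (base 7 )633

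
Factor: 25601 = 25601^1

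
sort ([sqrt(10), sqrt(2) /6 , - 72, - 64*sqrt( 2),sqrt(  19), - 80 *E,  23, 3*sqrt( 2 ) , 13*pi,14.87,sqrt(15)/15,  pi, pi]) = [ - 80*E, - 64*sqrt(2 ), - 72,sqrt( 2) /6,sqrt(15 )/15,pi,pi, sqrt (10), 3*sqrt (2 ),sqrt( 19 ),14.87,  23,13 * pi]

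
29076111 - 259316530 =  - 230240419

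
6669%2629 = 1411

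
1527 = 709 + 818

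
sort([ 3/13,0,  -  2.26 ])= [ - 2.26,0,3/13 ] 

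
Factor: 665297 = 37^1*17981^1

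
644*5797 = 3733268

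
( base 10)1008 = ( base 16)3f0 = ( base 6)4400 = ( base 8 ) 1760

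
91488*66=6038208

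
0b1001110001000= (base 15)1735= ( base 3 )20212012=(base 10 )5000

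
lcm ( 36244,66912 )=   869856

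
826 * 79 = 65254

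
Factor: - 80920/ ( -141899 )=2^3*5^1*7^1*491^( - 1) = 280/491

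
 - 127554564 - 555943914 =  - 683498478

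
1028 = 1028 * 1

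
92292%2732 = 2136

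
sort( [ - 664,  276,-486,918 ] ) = [- 664, - 486,276,918]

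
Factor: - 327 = -3^1 * 109^1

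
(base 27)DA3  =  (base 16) 2616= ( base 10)9750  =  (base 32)9gm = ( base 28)cc6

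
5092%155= 132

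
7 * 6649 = 46543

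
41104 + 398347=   439451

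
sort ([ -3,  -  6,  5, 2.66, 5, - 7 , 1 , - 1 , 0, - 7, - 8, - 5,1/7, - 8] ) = [ - 8, - 8, - 7, - 7, - 6, - 5 ,- 3,-1, 0,1/7, 1,  2.66, 5, 5 ]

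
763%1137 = 763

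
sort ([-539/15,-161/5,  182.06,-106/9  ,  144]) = [ - 539/15, - 161/5, - 106/9,  144, 182.06 ] 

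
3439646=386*8911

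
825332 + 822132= 1647464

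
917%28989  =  917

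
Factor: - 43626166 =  - 2^1*  19^1*43^1*26699^1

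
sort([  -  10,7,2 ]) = [ - 10, 2,7 ] 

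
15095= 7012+8083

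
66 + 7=73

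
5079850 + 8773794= 13853644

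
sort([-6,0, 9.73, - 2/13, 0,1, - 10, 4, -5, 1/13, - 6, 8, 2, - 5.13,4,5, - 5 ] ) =[ - 10, - 6, - 6,-5.13,  -  5, - 5,-2/13,0,0, 1/13, 1  ,  2, 4, 4,  5, 8,  9.73 ]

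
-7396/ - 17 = 7396/17 = 435.06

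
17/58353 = 17/58353 =0.00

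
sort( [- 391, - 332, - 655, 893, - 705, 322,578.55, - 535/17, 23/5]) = [ - 705,-655, - 391, -332, -535/17,23/5, 322, 578.55,  893 ] 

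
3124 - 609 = 2515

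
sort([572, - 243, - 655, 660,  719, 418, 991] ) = [  -  655, - 243, 418,572, 660, 719, 991] 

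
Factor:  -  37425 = - 3^1 *5^2*499^1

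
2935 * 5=14675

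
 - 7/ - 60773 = 7/60773 = 0.00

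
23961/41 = 584+17/41 = 584.41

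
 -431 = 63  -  494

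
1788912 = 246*7272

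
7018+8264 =15282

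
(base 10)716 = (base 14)392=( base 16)2cc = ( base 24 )15K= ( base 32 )mc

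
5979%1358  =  547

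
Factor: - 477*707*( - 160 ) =53958240= 2^5*3^2  *5^1*7^1* 53^1 * 101^1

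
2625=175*15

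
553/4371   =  553/4371 = 0.13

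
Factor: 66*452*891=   26580312 = 2^3*3^5*11^2*113^1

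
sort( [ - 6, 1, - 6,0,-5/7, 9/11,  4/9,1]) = [ - 6,-6 , - 5/7, 0,4/9, 9/11  ,  1, 1 ] 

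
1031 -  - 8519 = 9550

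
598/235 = 598/235 = 2.54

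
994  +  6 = 1000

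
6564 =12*547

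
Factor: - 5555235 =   -  3^1*5^1*7^1*191^1*277^1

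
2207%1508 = 699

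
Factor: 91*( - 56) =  - 2^3*7^2*13^1 = - 5096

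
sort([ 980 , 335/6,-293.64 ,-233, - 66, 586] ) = [-293.64,-233, - 66, 335/6, 586,980]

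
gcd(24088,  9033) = 3011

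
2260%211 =150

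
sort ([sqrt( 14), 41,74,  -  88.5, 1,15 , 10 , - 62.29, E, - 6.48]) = [ - 88.5,  -  62.29,-6.48,1 , E, sqrt( 14 ), 10, 15,41, 74 ]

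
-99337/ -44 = 99337/44 = 2257.66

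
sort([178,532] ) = [178,532] 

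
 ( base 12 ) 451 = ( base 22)16l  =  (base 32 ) jt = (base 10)637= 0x27D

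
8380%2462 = 994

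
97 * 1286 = 124742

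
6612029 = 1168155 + 5443874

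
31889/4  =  7972 + 1/4 = 7972.25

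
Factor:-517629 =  - 3^1*7^1*157^2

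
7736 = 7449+287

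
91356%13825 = 8406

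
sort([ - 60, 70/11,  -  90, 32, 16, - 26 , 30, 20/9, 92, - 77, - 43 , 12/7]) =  [ - 90, - 77, - 60, - 43, - 26, 12/7, 20/9, 70/11,16 , 30, 32, 92]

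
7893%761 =283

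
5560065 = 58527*95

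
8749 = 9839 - 1090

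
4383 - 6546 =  - 2163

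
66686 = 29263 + 37423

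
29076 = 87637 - 58561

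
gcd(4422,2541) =33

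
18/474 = 3/79= 0.04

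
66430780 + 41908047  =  108338827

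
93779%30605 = 1964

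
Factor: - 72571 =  - 31^1*2341^1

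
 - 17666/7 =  - 2524 + 2/7 = -2523.71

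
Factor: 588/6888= 7/82 = 2^ ( -1)*7^1*41^( - 1)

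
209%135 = 74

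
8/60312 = 1/7539 = 0.00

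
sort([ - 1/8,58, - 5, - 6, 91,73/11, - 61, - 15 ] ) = [ -61, - 15, - 6 ,- 5, - 1/8,73/11,58, 91 ]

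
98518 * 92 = 9063656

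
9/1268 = 9/1268 = 0.01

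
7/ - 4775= -1+4768/4775 = -  0.00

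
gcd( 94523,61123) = 1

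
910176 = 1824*499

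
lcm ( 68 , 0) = 0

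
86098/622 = 138  +  131/311 = 138.42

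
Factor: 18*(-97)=-2^1  *3^2*  97^1 =-1746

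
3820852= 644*5933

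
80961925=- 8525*( - 9497)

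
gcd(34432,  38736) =4304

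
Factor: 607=607^1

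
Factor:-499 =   -  499^1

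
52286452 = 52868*989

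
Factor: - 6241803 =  - 3^1*691^1 * 3011^1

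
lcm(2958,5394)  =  91698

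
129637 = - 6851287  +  6980924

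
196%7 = 0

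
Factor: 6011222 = 2^1*7^2*61339^1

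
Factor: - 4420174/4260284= - 2210087/2130142 = - 2^(-1)*7^( - 1) * 11^1*71^( - 1) * 331^1*607^1*2143^( - 1 )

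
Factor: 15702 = 2^1*3^1* 2617^1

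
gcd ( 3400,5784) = 8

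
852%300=252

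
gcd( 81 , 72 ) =9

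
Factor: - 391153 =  - 7^1*17^1*19^1 * 173^1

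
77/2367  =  77/2367 = 0.03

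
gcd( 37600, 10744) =8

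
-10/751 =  - 10/751 =- 0.01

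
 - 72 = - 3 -69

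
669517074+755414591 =1424931665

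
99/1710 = 11/190 = 0.06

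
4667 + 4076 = 8743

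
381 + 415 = 796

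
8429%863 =662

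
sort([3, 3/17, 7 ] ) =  [3/17,  3, 7]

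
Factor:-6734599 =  - 6734599^1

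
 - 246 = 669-915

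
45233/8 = 45233/8 = 5654.12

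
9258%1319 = 25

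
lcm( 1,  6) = 6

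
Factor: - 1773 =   -  3^2 * 197^1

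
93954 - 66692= 27262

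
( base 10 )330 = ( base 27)C6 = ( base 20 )GA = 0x14a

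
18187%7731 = 2725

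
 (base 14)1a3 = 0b101010011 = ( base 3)110120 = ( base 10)339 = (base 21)g3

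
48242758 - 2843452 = 45399306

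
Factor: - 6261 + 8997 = 2^4 * 3^2*19^1=   2736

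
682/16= 341/8 = 42.62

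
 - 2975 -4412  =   - 7387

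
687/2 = 343 + 1/2 =343.50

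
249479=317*787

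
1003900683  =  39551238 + 964349445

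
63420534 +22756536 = 86177070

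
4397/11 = 399 + 8/11 = 399.73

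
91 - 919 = - 828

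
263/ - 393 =-1+130/393 = -0.67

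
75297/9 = 25099/3=8366.33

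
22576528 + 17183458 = 39759986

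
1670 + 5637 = 7307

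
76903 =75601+1302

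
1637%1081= 556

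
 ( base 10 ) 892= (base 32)rs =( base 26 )188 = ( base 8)1574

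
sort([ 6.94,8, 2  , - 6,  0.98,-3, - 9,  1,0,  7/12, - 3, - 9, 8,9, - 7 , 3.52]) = [ - 9, - 9, - 7, - 6, - 3, - 3, 0,  7/12,0.98,  1, 2, 3.52, 6.94, 8,8, 9] 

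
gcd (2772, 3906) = 126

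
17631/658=26  +  523/658 = 26.79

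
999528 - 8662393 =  - 7662865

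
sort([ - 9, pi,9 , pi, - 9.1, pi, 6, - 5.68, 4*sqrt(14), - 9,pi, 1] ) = [ - 9.1, - 9,-9,-5.68,1, pi,pi, pi,pi, 6, 9,4*sqrt( 14)]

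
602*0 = 0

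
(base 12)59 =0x45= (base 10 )69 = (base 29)2b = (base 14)4d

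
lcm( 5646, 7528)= 22584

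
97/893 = 97/893 = 0.11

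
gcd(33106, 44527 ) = 1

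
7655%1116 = 959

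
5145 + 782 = 5927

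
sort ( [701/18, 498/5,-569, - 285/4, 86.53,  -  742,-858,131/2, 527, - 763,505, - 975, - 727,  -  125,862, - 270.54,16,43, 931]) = [-975, - 858, - 763, - 742, - 727, - 569, -270.54, - 125, - 285/4, 16,701/18 , 43  ,  131/2, 86.53, 498/5, 505,527, 862,  931 ]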